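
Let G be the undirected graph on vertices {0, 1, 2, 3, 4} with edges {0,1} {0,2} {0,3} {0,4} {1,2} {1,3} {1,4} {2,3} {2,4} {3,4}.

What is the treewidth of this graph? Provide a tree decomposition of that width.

A single bag containing all 5 vertices is trivially a valid decomposition of width 4. On the other hand G contains the 5-clique {0, 1, 2, 3, 4}. A clique must lie in a single bag of any decomposition, so no decomposition can have width below 4. The upper and lower bounds meet at 4, so that is the treewidth.

Treewidth 4.
One optimal decomposition is:
Bags: B1 = {0, 1, 2, 3, 4}
Tree: (single bag)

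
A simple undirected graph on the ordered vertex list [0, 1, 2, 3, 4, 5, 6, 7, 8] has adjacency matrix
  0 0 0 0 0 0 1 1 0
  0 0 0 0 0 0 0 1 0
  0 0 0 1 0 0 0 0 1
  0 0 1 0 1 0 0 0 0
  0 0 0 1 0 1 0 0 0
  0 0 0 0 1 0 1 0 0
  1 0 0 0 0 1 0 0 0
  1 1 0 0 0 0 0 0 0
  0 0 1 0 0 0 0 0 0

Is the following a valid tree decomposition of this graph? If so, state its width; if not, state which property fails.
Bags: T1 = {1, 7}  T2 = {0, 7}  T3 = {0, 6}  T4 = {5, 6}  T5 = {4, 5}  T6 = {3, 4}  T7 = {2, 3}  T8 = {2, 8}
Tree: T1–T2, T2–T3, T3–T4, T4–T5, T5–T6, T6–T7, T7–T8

Checking the three conditions: (i) the bags cover all of {0, 1, 2, 3, 4, 5, 6, 7, 8}; (ii) for each edge, some bag contains both endpoints; (iii) the bags containing any fixed vertex form a subtree. All hold, so the decomposition is valid with width 2 − 1 = 1.

Yes; width 1.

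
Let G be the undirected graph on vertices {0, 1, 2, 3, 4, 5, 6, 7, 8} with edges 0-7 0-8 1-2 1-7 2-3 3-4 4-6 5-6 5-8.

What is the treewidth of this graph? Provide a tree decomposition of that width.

Every bag has size at most 3, so the width is 3 − 1 = 2 and tw(G) ≤ 2. The edges 0–7–1–2–3–4–6–5–8–0 form a cycle, so G is not a tree and its treewidth is at least 2. Combining the bounds, tw(G) = 2.

Treewidth 2.
One optimal decomposition is:
Bags: B1 = {0, 1, 7}  B2 = {0, 1, 2}  B3 = {0, 2, 3}  B4 = {0, 3, 4}  B5 = {0, 4, 6}  B6 = {0, 5, 6}  B7 = {0, 5, 8}
Tree: B1–B2, B2–B3, B3–B4, B4–B5, B5–B6, B6–B7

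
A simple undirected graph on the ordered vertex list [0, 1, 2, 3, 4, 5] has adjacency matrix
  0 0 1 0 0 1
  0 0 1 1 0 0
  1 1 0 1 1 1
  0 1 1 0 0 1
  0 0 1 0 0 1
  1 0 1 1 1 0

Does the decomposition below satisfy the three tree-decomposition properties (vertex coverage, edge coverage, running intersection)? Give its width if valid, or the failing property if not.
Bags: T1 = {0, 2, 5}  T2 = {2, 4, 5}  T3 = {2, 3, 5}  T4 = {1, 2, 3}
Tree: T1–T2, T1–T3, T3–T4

Checking the three conditions: (i) the bags cover all of {0, 1, 2, 3, 4, 5}; (ii) for each edge, some bag contains both endpoints; (iii) the bags containing any fixed vertex form a subtree. All hold, so the decomposition is valid with width 3 − 1 = 2.

Yes; width 2.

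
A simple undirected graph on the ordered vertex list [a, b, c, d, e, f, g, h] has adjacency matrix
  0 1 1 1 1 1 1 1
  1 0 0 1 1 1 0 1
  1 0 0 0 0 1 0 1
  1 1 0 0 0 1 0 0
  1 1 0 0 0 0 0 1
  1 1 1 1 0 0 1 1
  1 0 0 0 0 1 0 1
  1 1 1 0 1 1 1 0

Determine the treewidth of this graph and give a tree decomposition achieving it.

Treewidth 3.
Bags: B1 = {a, b, e, h}  B2 = {a, b, f, h}  B3 = {a, c, f, h}  B4 = {a, f, g, h}  B5 = {a, b, d, f}
Tree: B1–B2, B2–B3, B3–B4, B2–B5

Each bag holds 4 vertices, so the decomposition has width 3, which upper-bounds the treewidth. Conversely, {a, b, e, h} is a clique of size 4, and the vertices of any clique must share a bag in every tree decomposition; so some bag has ≥ 4 vertices and tw(G) ≥ 3. Combining the bounds, tw(G) = 3.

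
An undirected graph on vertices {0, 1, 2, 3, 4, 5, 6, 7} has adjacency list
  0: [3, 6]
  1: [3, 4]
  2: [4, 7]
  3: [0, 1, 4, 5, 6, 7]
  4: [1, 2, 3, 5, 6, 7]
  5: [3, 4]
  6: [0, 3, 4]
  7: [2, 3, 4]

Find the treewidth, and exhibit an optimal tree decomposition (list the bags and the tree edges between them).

Treewidth 2.
One such decomposition:
Bags: B1 = {3, 4, 5}  B2 = {3, 4, 7}  B3 = {3, 4, 6}  B4 = {0, 3, 6}  B5 = {1, 3, 4}  B6 = {2, 4, 7}
Tree: B1–B2, B1–B3, B3–B4, B2–B5, B2–B6

Each bag holds 3 vertices, so the decomposition has width 2, which upper-bounds the treewidth. On the other hand G contains the 3-clique {2, 4, 7}. A clique must lie in a single bag of any decomposition, so no decomposition can have width below 2. The upper and lower bounds meet at 2, so that is the treewidth.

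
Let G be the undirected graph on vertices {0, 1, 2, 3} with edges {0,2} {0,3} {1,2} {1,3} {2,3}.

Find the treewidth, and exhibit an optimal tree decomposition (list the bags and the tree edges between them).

Every bag has size at most 3, so the width is 3 − 1 = 2 and tw(G) ≤ 2. Conversely, {0, 2, 3} is a clique of size 3, and the vertices of any clique must share a bag in every tree decomposition; so some bag has ≥ 3 vertices and tw(G) ≥ 2. Combining the bounds, tw(G) = 2.

Treewidth 2.
One such decomposition:
Bags: B1 = {0, 2, 3}  B2 = {1, 2, 3}
Tree: B1–B2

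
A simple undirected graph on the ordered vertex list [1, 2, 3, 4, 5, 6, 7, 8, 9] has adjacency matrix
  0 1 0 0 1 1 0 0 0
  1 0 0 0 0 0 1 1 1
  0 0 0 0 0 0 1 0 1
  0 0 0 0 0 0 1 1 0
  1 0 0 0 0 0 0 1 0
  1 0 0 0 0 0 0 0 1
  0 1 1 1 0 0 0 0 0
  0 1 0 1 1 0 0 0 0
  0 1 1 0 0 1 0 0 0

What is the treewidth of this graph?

3

A width-3 tree decomposition is:
Bags: B1 = {3, 6, 7, 9}  B2 = {2, 6, 7, 9}  B3 = {1, 2, 6, 7}  B4 = {1, 2, 4, 7}  B5 = {1, 2, 4, 8}  B6 = {1, 4, 5, 8}
Tree: B1–B2, B2–B3, B3–B4, B4–B5, B5–B6
Every bag has size at most 4, so the width is 4 − 1 = 3 and tw(G) ≤ 3. For the lower bound: the 4 vertex sets {3,6,9}, {7}, {2}, {1,4,5,8} are disjoint, each induces a connected subgraph, and every pair is joined by at least one edge of G. Contracting each set to a single vertex therefore yields K_{4} as a minor, and since treewidth is minor-monotone, tw(G) ≥ tw(K_{4}) = 3. The upper and lower bounds meet at 3, so that is the treewidth.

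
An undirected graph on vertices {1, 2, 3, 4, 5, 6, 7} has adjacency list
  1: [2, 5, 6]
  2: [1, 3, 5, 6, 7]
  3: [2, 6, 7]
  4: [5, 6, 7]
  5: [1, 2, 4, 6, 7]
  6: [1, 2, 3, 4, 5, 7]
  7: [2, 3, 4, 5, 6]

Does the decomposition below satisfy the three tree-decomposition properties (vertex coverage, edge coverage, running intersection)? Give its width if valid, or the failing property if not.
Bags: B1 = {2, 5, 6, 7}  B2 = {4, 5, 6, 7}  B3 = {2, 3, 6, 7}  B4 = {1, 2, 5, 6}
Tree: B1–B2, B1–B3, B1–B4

Yes; width 3.

Vertex coverage: the bags together contain {1, 2, 3, 4, 5, 6, 7}, the full vertex set. Edge coverage: each edge of G has both endpoints in at least one bag. Running intersection: for every vertex, the bags containing it form a connected subtree. All three properties hold, so this is a valid tree decomposition of width max|bag| − 1 = 3, and hence tw(G) ≤ 3.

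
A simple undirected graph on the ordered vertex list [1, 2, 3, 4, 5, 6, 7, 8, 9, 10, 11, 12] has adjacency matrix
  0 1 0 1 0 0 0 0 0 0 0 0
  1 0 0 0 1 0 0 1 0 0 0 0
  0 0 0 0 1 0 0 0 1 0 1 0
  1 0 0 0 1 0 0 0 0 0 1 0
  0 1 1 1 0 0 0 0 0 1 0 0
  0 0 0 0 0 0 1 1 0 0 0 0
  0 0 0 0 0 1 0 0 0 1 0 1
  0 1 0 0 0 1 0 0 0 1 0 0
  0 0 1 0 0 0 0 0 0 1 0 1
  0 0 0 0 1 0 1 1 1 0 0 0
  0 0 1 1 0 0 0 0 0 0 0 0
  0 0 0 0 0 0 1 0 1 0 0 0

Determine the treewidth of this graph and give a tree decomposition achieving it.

Every bag has size at most 4, so the width is 4 − 1 = 3 and tw(G) ≤ 3. For the lower bound: the 4 vertex sets {1,4,11}, {3}, {5}, {2,8,9,10} are disjoint, each induces a connected subgraph, and every pair is joined by at least one edge of G. Contracting each set to a single vertex therefore yields K_{4} as a minor, and since treewidth is minor-monotone, tw(G) ≥ tw(K_{4}) = 3. Combining the bounds, tw(G) = 3.

Treewidth 3.
One optimal decomposition is:
Bags: B1 = {1, 3, 4, 11}  B2 = {1, 3, 4, 5}  B3 = {1, 2, 3, 5}  B4 = {2, 3, 5, 9}  B5 = {2, 5, 9, 10}  B6 = {2, 8, 9, 10}  B7 = {8, 9, 10, 12}  B8 = {7, 8, 10, 12}  B9 = {6, 7, 8, 12}
Tree: B1–B2, B2–B3, B3–B4, B4–B5, B5–B6, B6–B7, B7–B8, B8–B9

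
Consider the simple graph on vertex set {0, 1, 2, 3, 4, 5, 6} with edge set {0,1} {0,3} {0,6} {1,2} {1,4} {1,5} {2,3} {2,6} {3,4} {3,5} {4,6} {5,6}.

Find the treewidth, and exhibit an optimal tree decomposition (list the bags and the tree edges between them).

Treewidth 3.
One optimal decomposition is:
Bags: B1 = {1, 2, 3, 6}  B2 = {1, 3, 4, 6}  B3 = {0, 1, 3, 6}  B4 = {1, 3, 5, 6}
Tree: B1–B2, B2–B3, B3–B4

Each bag holds 4 vertices, so the decomposition has width 3, which upper-bounds the treewidth. For the lower bound: the 4 vertex sets {1,2}, {3,4}, {6}, {0} are disjoint, each induces a connected subgraph, and every pair is joined by at least one edge of G. Contracting each set to a single vertex therefore yields K_{4} as a minor, and since treewidth is minor-monotone, tw(G) ≥ tw(K_{4}) = 3. The upper and lower bounds meet at 3, so that is the treewidth.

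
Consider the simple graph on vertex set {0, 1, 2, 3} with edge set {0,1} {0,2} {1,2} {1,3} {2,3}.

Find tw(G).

A width-2 tree decomposition is:
Bags: B1 = {1, 2, 3}  B2 = {0, 1, 2}
Tree: B1–B2
The largest bag has 3 vertices, giving width 2; this decomposition certifies tw(G) ≤ 2. On the other hand G contains the 3-clique {0, 1, 2}. A clique must lie in a single bag of any decomposition, so no decomposition can have width below 2. The upper and lower bounds meet at 2, so that is the treewidth.

2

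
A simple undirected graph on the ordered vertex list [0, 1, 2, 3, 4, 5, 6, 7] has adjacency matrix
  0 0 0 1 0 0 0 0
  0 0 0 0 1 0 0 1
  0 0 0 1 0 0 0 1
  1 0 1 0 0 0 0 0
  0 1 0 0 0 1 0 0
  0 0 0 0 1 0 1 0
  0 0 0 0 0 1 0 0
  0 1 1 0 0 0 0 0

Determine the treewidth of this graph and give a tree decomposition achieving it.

Treewidth 1.
One such decomposition:
Bags: B1 = {5, 6}  B2 = {4, 5}  B3 = {1, 4}  B4 = {1, 7}  B5 = {2, 7}  B6 = {2, 3}  B7 = {0, 3}
Tree: B1–B2, B2–B3, B3–B4, B4–B5, B5–B6, B6–B7

Each bag holds 2 vertices, so the decomposition has width 1, which upper-bounds the treewidth. Any graph with an edge has treewidth ≥ 1, and G has the edge 6–5. The upper and lower bounds meet at 1, so that is the treewidth.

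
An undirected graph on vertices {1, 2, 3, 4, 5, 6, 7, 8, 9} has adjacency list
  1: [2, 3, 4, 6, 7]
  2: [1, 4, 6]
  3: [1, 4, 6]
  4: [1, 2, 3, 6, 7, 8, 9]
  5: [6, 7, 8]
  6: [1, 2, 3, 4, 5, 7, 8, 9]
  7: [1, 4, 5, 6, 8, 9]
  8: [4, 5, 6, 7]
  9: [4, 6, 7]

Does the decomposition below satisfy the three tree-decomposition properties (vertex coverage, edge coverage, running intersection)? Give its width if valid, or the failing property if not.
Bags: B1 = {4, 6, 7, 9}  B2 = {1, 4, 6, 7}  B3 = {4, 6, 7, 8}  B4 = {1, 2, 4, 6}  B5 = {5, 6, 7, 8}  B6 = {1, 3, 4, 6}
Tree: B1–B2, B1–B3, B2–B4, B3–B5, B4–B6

Yes; width 3.

Every vertex of G appears in some bag (union = {1, 2, 3, 4, 5, 6, 7, 8, 9}); every edge is covered by a bag; and for each vertex v the set of bags containing v is connected in the bag tree. The decomposition is therefore valid. The largest bag has 4 vertices, so the width is 3.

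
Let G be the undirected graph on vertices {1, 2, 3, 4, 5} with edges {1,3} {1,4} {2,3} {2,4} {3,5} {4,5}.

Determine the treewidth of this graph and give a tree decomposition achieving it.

Treewidth 2.
One such decomposition:
Bags: B1 = {1, 3, 4}  B2 = {2, 3, 4}  B3 = {3, 4, 5}
Tree: B1–B2, B2–B3

Each bag holds 3 vertices, so the decomposition has width 2, which upper-bounds the treewidth. For the lower bound, G contains the cycle 3–1–4–2–3, so G is not a forest; only forests have treewidth ≤ 1, hence tw(G) ≥ 2. Combining the bounds, tw(G) = 2.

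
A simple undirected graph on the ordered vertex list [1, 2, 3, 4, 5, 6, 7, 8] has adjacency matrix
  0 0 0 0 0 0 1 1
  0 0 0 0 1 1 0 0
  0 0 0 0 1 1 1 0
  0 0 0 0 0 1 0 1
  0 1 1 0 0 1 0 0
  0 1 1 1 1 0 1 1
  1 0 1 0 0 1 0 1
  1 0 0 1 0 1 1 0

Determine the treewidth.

2

A width-2 tree decomposition is:
Bags: B1 = {6, 7, 8}  B2 = {3, 6, 7}  B3 = {3, 5, 6}  B4 = {4, 6, 8}  B5 = {1, 7, 8}  B6 = {2, 5, 6}
Tree: B1–B2, B2–B3, B1–B4, B1–B5, B3–B6
Every bag has size at most 3, so the width is 3 − 1 = 2 and tw(G) ≤ 2. For the lower bound, the 3 vertices {1, 7, 8} are pairwise adjacent, and any tree decomposition puts a clique entirely inside one bag — forcing width ≥ 2. Hence tw(G) = 2 exactly.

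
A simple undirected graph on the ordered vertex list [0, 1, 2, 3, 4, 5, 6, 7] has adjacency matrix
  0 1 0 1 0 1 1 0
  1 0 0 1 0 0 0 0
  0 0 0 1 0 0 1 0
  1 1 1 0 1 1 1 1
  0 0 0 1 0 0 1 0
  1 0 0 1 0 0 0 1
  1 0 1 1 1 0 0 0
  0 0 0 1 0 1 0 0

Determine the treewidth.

2

A width-2 tree decomposition is:
Bags: B1 = {0, 3, 6}  B2 = {2, 3, 6}  B3 = {0, 3, 5}  B4 = {0, 1, 3}  B5 = {3, 5, 7}  B6 = {3, 4, 6}
Tree: B1–B2, B1–B3, B3–B4, B3–B5, B1–B6
The largest bag has 3 vertices, giving width 2; this decomposition certifies tw(G) ≤ 2. On the other hand G contains the 3-clique {0, 1, 3}. A clique must lie in a single bag of any decomposition, so no decomposition can have width below 2. The upper and lower bounds meet at 2, so that is the treewidth.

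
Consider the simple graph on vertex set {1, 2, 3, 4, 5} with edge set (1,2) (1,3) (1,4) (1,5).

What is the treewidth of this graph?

A width-1 tree decomposition is:
Bags: B1 = {1, 2}  B2 = {1, 4}  B3 = {1, 3}  B4 = {1, 5}
Tree: B1–B2, B2–B3, B3–B4
The largest bag has 2 vertices, giving width 1; this decomposition certifies tw(G) ≤ 1. Any graph with an edge has treewidth ≥ 1, and G has the edge 1–2. The upper and lower bounds meet at 1, so that is the treewidth.

1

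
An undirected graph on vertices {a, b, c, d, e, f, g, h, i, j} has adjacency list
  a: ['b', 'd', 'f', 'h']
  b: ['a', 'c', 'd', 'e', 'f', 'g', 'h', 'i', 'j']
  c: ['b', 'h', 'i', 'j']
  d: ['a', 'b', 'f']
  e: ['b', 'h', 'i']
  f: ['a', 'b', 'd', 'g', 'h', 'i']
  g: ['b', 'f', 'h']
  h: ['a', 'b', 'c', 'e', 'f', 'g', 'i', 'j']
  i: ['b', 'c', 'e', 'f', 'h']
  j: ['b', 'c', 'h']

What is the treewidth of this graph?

A width-3 tree decomposition is:
Bags: B1 = {b, c, h, i}  B2 = {b, c, h, j}  B3 = {b, e, h, i}  B4 = {b, f, h, i}  B5 = {a, b, f, h}  B6 = {b, f, g, h}  B7 = {a, b, d, f}
Tree: B1–B2, B1–B3, B3–B4, B4–B5, B4–B6, B5–B7
Each bag holds 4 vertices, so the decomposition has width 3, which upper-bounds the treewidth. For the lower bound, the 4 vertices {a, b, d, f} are pairwise adjacent, and any tree decomposition puts a clique entirely inside one bag — forcing width ≥ 3. Therefore the treewidth is 3.

3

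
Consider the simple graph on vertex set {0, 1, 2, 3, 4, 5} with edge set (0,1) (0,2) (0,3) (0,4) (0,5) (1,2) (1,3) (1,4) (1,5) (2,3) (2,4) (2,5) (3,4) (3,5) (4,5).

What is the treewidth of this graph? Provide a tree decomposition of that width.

Treewidth 5.
Bags: B1 = {0, 1, 2, 3, 4, 5}
Tree: (single bag)

With just one bag of size 6, the width is 6 − 1 = 5, so tw(G) ≤ 5. On the other hand G contains the 6-clique {0, 1, 2, 3, 4, 5}. A clique must lie in a single bag of any decomposition, so no decomposition can have width below 5. The upper and lower bounds meet at 5, so that is the treewidth.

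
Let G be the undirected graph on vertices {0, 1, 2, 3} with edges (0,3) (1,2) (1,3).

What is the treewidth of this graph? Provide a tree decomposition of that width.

Treewidth 1.
One such decomposition:
Bags: B1 = {1, 2}  B2 = {1, 3}  B3 = {0, 3}
Tree: B1–B2, B2–B3

Every bag has size at most 2, so the width is 2 − 1 = 1 and tw(G) ≤ 1. Any graph with an edge has treewidth ≥ 1, and G has the edge 2–1. Hence tw(G) = 1 exactly.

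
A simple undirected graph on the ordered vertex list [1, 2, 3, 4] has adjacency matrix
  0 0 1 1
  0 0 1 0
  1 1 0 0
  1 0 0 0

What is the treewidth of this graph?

1

A width-1 tree decomposition is:
Bags: B1 = {2, 3}  B2 = {1, 3}  B3 = {1, 4}
Tree: B1–B2, B2–B3
Every bag has size at most 2, so the width is 2 − 1 = 1 and tw(G) ≤ 1. Any graph with an edge has treewidth ≥ 1, and G has the edge 2–3. Combining the bounds, tw(G) = 1.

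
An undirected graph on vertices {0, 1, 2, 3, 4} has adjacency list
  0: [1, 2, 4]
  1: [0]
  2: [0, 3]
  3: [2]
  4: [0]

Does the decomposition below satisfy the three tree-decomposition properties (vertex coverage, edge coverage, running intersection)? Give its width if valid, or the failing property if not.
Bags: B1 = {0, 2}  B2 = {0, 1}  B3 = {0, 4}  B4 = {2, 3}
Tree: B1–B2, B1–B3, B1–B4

Yes; width 1.

Every vertex of G appears in some bag (union = {0, 1, 2, 3, 4}); every edge is covered by a bag; and for each vertex v the set of bags containing v is connected in the bag tree. The decomposition is therefore valid. The largest bag has 2 vertices, so the width is 1.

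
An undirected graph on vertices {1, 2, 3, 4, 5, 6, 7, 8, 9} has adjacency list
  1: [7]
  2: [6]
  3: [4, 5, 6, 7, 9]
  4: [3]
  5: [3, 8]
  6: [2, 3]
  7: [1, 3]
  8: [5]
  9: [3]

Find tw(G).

1

A width-1 tree decomposition is:
Bags: B1 = {1, 7}  B2 = {3, 7}  B3 = {3, 5}  B4 = {3, 9}  B5 = {5, 8}  B6 = {3, 4}  B7 = {3, 6}  B8 = {2, 6}
Tree: B1–B2, B2–B3, B2–B4, B3–B5, B3–B6, B4–B7, B7–B8
Each bag holds 2 vertices, so the decomposition has width 1, which upper-bounds the treewidth. Any graph with an edge has treewidth ≥ 1, and G has the edge 7–1. Hence tw(G) = 1 exactly.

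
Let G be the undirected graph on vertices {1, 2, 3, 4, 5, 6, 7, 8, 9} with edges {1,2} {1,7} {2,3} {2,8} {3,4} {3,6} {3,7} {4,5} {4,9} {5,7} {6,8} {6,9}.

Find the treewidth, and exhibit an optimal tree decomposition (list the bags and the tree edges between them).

Treewidth 3.
One such decomposition:
Bags: B1 = {1, 4, 5, 7}  B2 = {1, 3, 4, 7}  B3 = {1, 2, 3, 4}  B4 = {2, 3, 4, 9}  B5 = {2, 3, 6, 9}  B6 = {2, 6, 8, 9}
Tree: B1–B2, B2–B3, B3–B4, B4–B5, B5–B6

Every bag has size at most 4, so the width is 4 − 1 = 3 and tw(G) ≤ 3. For the lower bound: the 4 vertex sets {1,5,7}, {4}, {3}, {2,6,8,9} are disjoint, each induces a connected subgraph, and every pair is joined by at least one edge of G. Contracting each set to a single vertex therefore yields K_{4} as a minor, and since treewidth is minor-monotone, tw(G) ≥ tw(K_{4}) = 3. Hence tw(G) = 3 exactly.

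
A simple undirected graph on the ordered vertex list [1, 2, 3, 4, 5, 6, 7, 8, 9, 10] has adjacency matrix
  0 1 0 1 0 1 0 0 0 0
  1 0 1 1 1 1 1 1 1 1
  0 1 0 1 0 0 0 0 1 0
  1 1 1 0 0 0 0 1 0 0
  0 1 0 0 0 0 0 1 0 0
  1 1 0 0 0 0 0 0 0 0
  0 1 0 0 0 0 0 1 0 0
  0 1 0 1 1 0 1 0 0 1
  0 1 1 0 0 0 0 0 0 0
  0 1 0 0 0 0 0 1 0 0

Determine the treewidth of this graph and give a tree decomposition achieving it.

Treewidth 2.
One optimal decomposition is:
Bags: B1 = {1, 2, 4}  B2 = {2, 4, 8}  B3 = {2, 3, 4}  B4 = {1, 2, 6}  B5 = {2, 3, 9}  B6 = {2, 8, 10}  B7 = {2, 5, 8}  B8 = {2, 7, 8}
Tree: B1–B2, B1–B3, B1–B4, B3–B5, B2–B6, B2–B7, B2–B8

The largest bag has 3 vertices, giving width 2; this decomposition certifies tw(G) ≤ 2. For the lower bound, the 3 vertices {1, 2, 4} are pairwise adjacent, and any tree decomposition puts a clique entirely inside one bag — forcing width ≥ 2. Therefore the treewidth is 2.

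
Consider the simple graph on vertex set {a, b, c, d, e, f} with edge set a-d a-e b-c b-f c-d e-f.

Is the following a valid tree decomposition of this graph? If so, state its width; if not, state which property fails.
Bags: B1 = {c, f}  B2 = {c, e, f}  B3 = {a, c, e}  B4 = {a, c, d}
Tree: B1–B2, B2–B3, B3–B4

A tree decomposition must satisfy three properties: every vertex lies in some bag; for every edge, both endpoints lie together in some bag; and for every vertex, the bags containing it form a connected subtree. Here vertex b appears in no bag, so the decomposition is invalid.

No — vertex b appears in no bag.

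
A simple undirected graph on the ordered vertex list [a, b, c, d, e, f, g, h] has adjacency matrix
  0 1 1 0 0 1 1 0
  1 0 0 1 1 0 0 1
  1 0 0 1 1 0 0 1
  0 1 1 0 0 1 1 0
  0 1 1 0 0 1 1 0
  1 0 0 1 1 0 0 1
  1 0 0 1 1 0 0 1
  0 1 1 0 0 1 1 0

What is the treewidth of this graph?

4

A width-4 tree decomposition is:
Bags: B1 = {a, b, c, f, g}  B2 = {b, c, e, f, g}  B3 = {b, c, f, g, h}  B4 = {b, c, d, f, g}
Tree: B1–B2, B2–B3, B3–B4
The largest bag has 5 vertices, giving width 4; this decomposition certifies tw(G) ≤ 4. For the lower bound: the 5 vertex sets {a,b}, {e,f}, {c,h}, {g}, {d} are disjoint, each induces a connected subgraph, and every pair is joined by at least one edge of G. Contracting each set to a single vertex therefore yields K_{5} as a minor, and since treewidth is minor-monotone, tw(G) ≥ tw(K_{5}) = 4. Combining the bounds, tw(G) = 4.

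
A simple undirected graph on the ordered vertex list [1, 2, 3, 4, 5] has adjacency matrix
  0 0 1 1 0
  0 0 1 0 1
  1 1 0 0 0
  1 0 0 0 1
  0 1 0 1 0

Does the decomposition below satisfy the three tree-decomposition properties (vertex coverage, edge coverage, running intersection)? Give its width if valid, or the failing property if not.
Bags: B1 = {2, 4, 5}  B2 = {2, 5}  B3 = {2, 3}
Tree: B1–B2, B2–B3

No — vertex 1 appears in no bag.

A tree decomposition must satisfy three properties: every vertex lies in some bag; for every edge, both endpoints lie together in some bag; and for every vertex, the bags containing it form a connected subtree. Here vertex 1 appears in no bag, so the decomposition is invalid.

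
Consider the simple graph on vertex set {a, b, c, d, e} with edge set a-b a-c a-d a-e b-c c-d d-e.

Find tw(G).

A width-2 tree decomposition is:
Bags: B1 = {a, b, c}  B2 = {a, c, d}  B3 = {a, d, e}
Tree: B1–B2, B2–B3
Every bag has size at most 3, so the width is 3 − 1 = 2 and tw(G) ≤ 2. On the other hand G contains the 3-clique {a, d, e}. A clique must lie in a single bag of any decomposition, so no decomposition can have width below 2. The upper and lower bounds meet at 2, so that is the treewidth.

2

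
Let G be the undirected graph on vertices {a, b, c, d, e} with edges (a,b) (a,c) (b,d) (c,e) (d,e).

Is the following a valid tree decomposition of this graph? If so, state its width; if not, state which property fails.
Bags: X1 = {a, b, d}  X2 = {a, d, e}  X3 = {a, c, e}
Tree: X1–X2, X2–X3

Yes; width 2.

Checking the three conditions: (i) the bags cover all of {a, b, c, d, e}; (ii) for each edge, some bag contains both endpoints; (iii) the bags containing any fixed vertex form a subtree. All hold, so the decomposition is valid with width 3 − 1 = 2.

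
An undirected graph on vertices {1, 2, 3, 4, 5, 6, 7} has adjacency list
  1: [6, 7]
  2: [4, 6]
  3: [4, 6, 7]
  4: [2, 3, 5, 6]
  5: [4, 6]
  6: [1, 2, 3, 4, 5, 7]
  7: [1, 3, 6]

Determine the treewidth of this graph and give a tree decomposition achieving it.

Treewidth 2.
Bags: B1 = {2, 4, 6}  B2 = {3, 4, 6}  B3 = {3, 6, 7}  B4 = {4, 5, 6}  B5 = {1, 6, 7}
Tree: B1–B2, B2–B3, B2–B4, B3–B5

Every bag has size at most 3, so the width is 3 − 1 = 2 and tw(G) ≤ 2. For the lower bound, the 3 vertices {1, 6, 7} are pairwise adjacent, and any tree decomposition puts a clique entirely inside one bag — forcing width ≥ 2. Hence tw(G) = 2 exactly.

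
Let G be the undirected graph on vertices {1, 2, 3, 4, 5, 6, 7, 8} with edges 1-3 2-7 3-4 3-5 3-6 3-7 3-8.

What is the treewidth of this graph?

A width-1 tree decomposition is:
Bags: B1 = {3, 6}  B2 = {3, 5}  B3 = {3, 7}  B4 = {1, 3}  B5 = {3, 8}  B6 = {2, 7}  B7 = {3, 4}
Tree: B1–B2, B1–B3, B1–B4, B3–B5, B3–B6, B1–B7
Every bag has size at most 2, so the width is 2 − 1 = 1 and tw(G) ≤ 1. Since G has at least one edge (e.g. 6–3), it is not an edgeless graph, so tw(G) ≥ 1. Hence tw(G) = 1 exactly.

1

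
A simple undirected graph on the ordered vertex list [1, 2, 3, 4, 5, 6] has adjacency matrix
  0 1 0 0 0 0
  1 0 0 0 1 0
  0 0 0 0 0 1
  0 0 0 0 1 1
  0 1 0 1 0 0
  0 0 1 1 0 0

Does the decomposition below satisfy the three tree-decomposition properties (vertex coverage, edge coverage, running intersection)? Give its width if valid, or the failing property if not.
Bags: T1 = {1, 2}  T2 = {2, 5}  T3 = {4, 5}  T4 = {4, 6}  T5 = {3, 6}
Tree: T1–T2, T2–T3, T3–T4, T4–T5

Vertex coverage: the bags together contain {1, 2, 3, 4, 5, 6}, the full vertex set. Edge coverage: each edge of G has both endpoints in at least one bag. Running intersection: for every vertex, the bags containing it form a connected subtree. All three properties hold, so this is a valid tree decomposition of width max|bag| − 1 = 1, and hence tw(G) ≤ 1.

Yes; width 1.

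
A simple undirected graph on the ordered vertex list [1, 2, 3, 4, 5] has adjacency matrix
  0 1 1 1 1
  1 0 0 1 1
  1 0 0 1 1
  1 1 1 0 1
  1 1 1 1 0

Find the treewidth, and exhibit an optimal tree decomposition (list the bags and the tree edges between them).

Treewidth 3.
Bags: B1 = {1, 3, 4, 5}  B2 = {1, 2, 4, 5}
Tree: B1–B2

Every bag has size at most 4, so the width is 4 − 1 = 3 and tw(G) ≤ 3. Conversely, {1, 2, 4, 5} is a clique of size 4, and the vertices of any clique must share a bag in every tree decomposition; so some bag has ≥ 4 vertices and tw(G) ≥ 3. Combining the bounds, tw(G) = 3.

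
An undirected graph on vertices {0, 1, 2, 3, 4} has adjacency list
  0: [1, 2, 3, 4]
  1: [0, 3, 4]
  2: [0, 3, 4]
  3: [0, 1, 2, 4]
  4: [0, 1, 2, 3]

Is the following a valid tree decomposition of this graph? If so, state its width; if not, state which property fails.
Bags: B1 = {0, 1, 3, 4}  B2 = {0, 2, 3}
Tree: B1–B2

No — edge (4,2) lies in no bag.

A tree decomposition must satisfy three properties: every vertex lies in some bag; for every edge, both endpoints lie together in some bag; and for every vertex, the bags containing it form a connected subtree. Here edge (4,2) lies in no bag, so the decomposition is invalid.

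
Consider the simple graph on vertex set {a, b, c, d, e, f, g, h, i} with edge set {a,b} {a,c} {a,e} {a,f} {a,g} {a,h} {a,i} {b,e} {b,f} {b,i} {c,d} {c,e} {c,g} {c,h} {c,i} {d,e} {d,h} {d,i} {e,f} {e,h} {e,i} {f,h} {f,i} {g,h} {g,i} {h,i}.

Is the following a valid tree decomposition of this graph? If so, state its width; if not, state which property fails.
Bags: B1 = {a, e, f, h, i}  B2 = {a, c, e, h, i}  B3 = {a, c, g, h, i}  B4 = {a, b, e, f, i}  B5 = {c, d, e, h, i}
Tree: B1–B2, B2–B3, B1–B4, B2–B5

Checking the three conditions: (i) the bags cover all of {a, b, c, d, e, f, g, h, i}; (ii) for each edge, some bag contains both endpoints; (iii) the bags containing any fixed vertex form a subtree. All hold, so the decomposition is valid with width 5 − 1 = 4.

Yes; width 4.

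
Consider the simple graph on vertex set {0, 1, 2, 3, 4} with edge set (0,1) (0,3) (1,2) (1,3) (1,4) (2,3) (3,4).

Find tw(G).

A width-2 tree decomposition is:
Bags: B1 = {1, 3, 4}  B2 = {0, 1, 3}  B3 = {1, 2, 3}
Tree: B1–B2, B2–B3
The largest bag has 3 vertices, giving width 2; this decomposition certifies tw(G) ≤ 2. Conversely, {0, 1, 3} is a clique of size 3, and the vertices of any clique must share a bag in every tree decomposition; so some bag has ≥ 3 vertices and tw(G) ≥ 2. Combining the bounds, tw(G) = 2.

2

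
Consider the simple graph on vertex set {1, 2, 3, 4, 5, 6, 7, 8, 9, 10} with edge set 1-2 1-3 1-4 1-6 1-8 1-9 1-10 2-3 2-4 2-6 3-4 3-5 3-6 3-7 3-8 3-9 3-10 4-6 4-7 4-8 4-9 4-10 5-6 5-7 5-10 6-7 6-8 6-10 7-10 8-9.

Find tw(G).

A width-4 tree decomposition is:
Bags: B1 = {3, 4, 6, 7, 10}  B2 = {1, 3, 4, 6, 10}  B3 = {1, 3, 4, 6, 8}  B4 = {1, 3, 4, 8, 9}  B5 = {1, 2, 3, 4, 6}  B6 = {3, 5, 6, 7, 10}
Tree: B1–B2, B2–B3, B3–B4, B3–B5, B1–B6
Every bag has size at most 5, so the width is 5 − 1 = 4 and tw(G) ≤ 4. On the other hand G contains the 5-clique {1, 3, 4, 8, 9}. A clique must lie in a single bag of any decomposition, so no decomposition can have width below 4. Hence tw(G) = 4 exactly.

4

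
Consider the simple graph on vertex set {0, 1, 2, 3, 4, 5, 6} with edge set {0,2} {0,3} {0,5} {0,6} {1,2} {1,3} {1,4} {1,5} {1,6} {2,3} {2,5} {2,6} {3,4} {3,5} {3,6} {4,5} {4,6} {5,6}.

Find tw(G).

4

A width-4 tree decomposition is:
Bags: B1 = {1, 3, 4, 5, 6}  B2 = {1, 2, 3, 5, 6}  B3 = {0, 2, 3, 5, 6}
Tree: B1–B2, B2–B3
Every bag has size at most 5, so the width is 5 − 1 = 4 and tw(G) ≤ 4. For the lower bound, the 5 vertices {0, 2, 3, 5, 6} are pairwise adjacent, and any tree decomposition puts a clique entirely inside one bag — forcing width ≥ 4. Hence tw(G) = 4 exactly.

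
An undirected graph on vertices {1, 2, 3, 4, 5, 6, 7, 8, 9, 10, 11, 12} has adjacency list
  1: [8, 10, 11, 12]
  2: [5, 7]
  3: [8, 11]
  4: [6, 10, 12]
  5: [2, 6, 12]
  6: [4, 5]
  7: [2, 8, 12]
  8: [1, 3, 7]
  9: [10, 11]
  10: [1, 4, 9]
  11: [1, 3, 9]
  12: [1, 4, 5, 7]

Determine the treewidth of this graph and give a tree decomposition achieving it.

Each bag holds 4 vertices, so the decomposition has width 3, which upper-bounds the treewidth. For the lower bound: the 4 vertex sets {3,9,11}, {10}, {1}, {4,7,8,12} are disjoint, each induces a connected subgraph, and every pair is joined by at least one edge of G. Contracting each set to a single vertex therefore yields K_{4} as a minor, and since treewidth is minor-monotone, tw(G) ≥ tw(K_{4}) = 3. Combining the bounds, tw(G) = 3.

Treewidth 3.
One such decomposition:
Bags: B1 = {3, 9, 10, 11}  B2 = {1, 3, 10, 11}  B3 = {1, 3, 8, 10}  B4 = {1, 4, 8, 10}  B5 = {1, 4, 8, 12}  B6 = {4, 7, 8, 12}  B7 = {4, 6, 7, 12}  B8 = {5, 6, 7, 12}  B9 = {2, 5, 6, 7}
Tree: B1–B2, B2–B3, B3–B4, B4–B5, B5–B6, B6–B7, B7–B8, B8–B9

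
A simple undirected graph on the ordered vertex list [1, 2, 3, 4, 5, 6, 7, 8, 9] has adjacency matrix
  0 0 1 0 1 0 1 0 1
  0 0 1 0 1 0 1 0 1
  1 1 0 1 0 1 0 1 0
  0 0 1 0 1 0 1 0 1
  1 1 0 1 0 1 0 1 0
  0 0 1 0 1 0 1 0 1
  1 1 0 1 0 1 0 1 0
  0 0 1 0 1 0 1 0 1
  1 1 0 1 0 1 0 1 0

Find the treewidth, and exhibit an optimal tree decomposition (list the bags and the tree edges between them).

The largest bag has 5 vertices, giving width 4; this decomposition certifies tw(G) ≤ 4. For the lower bound: the 5 vertex sets {4,9}, {2,5}, {1,3}, {7}, {6} are disjoint, each induces a connected subgraph, and every pair is joined by at least one edge of G. Contracting each set to a single vertex therefore yields K_{5} as a minor, and since treewidth is minor-monotone, tw(G) ≥ tw(K_{5}) = 4. Combining the bounds, tw(G) = 4.

Treewidth 4.
One optimal decomposition is:
Bags: B1 = {3, 4, 5, 7, 9}  B2 = {2, 3, 5, 7, 9}  B3 = {1, 3, 5, 7, 9}  B4 = {3, 5, 6, 7, 9}  B5 = {3, 5, 7, 8, 9}
Tree: B1–B2, B2–B3, B3–B4, B4–B5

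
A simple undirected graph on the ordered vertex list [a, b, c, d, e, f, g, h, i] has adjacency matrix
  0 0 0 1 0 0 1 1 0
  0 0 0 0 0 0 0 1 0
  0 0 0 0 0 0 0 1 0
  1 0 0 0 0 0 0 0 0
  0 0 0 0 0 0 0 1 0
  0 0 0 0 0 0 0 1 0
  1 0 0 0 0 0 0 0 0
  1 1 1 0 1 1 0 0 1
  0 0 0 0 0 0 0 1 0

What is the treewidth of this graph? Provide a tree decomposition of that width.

Treewidth 1.
One optimal decomposition is:
Bags: B1 = {a, h}  B2 = {c, h}  B3 = {b, h}  B4 = {f, h}  B5 = {a, d}  B6 = {e, h}  B7 = {a, g}  B8 = {h, i}
Tree: B1–B2, B2–B3, B3–B4, B1–B5, B1–B6, B5–B7, B3–B8

The largest bag has 2 vertices, giving width 1; this decomposition certifies tw(G) ≤ 1. Any graph with an edge has treewidth ≥ 1, and G has the edge a–h. Combining the bounds, tw(G) = 1.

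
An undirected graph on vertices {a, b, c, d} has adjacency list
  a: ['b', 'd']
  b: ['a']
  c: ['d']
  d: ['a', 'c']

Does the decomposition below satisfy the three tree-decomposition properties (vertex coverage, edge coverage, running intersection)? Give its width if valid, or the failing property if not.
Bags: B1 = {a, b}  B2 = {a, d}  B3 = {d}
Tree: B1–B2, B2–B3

A tree decomposition must satisfy three properties: every vertex lies in some bag; for every edge, both endpoints lie together in some bag; and for every vertex, the bags containing it form a connected subtree. Here vertex c appears in no bag, so the decomposition is invalid.

No — vertex c appears in no bag.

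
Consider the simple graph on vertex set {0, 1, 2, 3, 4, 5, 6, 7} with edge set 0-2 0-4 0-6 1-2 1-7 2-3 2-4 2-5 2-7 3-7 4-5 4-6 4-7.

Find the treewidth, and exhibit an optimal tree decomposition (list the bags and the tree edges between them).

Treewidth 2.
Bags: B1 = {0, 2, 4}  B2 = {2, 4, 7}  B3 = {2, 3, 7}  B4 = {2, 4, 5}  B5 = {1, 2, 7}  B6 = {0, 4, 6}
Tree: B1–B2, B2–B3, B1–B4, B3–B5, B1–B6

Every bag has size at most 3, so the width is 3 − 1 = 2 and tw(G) ≤ 2. Conversely, {1, 2, 7} is a clique of size 3, and the vertices of any clique must share a bag in every tree decomposition; so some bag has ≥ 3 vertices and tw(G) ≥ 2. The upper and lower bounds meet at 2, so that is the treewidth.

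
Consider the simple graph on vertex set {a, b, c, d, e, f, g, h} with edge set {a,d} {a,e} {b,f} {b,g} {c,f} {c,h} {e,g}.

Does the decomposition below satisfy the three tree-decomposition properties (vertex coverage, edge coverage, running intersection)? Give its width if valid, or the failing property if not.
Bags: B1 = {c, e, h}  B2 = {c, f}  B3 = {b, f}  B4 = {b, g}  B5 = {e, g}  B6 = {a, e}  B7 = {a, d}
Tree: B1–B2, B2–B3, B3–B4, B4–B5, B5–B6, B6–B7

A tree decomposition must satisfy three properties: every vertex lies in some bag; for every edge, both endpoints lie together in some bag; and for every vertex, the bags containing it form a connected subtree. Here bags containing vertex e are not connected in the tree, so the decomposition is invalid.

No — bags containing vertex e are not connected in the tree.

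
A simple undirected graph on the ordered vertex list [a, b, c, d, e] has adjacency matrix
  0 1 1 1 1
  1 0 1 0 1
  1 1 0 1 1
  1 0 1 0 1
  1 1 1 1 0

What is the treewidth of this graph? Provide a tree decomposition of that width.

Treewidth 3.
Bags: B1 = {a, b, c, e}  B2 = {a, c, d, e}
Tree: B1–B2

Each bag holds 4 vertices, so the decomposition has width 3, which upper-bounds the treewidth. Conversely, {a, c, d, e} is a clique of size 4, and the vertices of any clique must share a bag in every tree decomposition; so some bag has ≥ 4 vertices and tw(G) ≥ 3. Hence tw(G) = 3 exactly.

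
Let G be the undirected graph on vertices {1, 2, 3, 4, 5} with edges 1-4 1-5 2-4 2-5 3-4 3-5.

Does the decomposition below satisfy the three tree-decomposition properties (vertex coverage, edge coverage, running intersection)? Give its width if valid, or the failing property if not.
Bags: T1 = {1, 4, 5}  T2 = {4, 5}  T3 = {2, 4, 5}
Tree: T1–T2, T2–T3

A tree decomposition must satisfy three properties: every vertex lies in some bag; for every edge, both endpoints lie together in some bag; and for every vertex, the bags containing it form a connected subtree. Here vertex 3 appears in no bag, so the decomposition is invalid.

No — vertex 3 appears in no bag.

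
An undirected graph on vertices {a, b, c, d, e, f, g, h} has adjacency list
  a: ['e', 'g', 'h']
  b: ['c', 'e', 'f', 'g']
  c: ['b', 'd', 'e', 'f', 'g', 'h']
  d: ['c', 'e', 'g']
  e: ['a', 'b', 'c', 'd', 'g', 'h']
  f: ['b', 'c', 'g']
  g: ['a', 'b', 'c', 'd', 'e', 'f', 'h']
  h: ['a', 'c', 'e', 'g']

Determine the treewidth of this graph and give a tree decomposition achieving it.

Every bag has size at most 4, so the width is 4 − 1 = 3 and tw(G) ≤ 3. Conversely, {c, d, e, g} is a clique of size 4, and the vertices of any clique must share a bag in every tree decomposition; so some bag has ≥ 4 vertices and tw(G) ≥ 3. The upper and lower bounds meet at 3, so that is the treewidth.

Treewidth 3.
One such decomposition:
Bags: B1 = {a, e, g, h}  B2 = {c, e, g, h}  B3 = {b, c, e, g}  B4 = {b, c, f, g}  B5 = {c, d, e, g}
Tree: B1–B2, B2–B3, B3–B4, B3–B5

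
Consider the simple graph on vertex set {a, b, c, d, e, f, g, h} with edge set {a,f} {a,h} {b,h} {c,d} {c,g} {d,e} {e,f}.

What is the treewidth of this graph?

A width-1 tree decomposition is:
Bags: B1 = {b, h}  B2 = {a, h}  B3 = {a, f}  B4 = {e, f}  B5 = {d, e}  B6 = {c, d}  B7 = {c, g}
Tree: B1–B2, B2–B3, B3–B4, B4–B5, B5–B6, B6–B7
Every bag has size at most 2, so the width is 2 − 1 = 1 and tw(G) ≤ 1. Since G has at least one edge (e.g. b–h), it is not an edgeless graph, so tw(G) ≥ 1. Combining the bounds, tw(G) = 1.

1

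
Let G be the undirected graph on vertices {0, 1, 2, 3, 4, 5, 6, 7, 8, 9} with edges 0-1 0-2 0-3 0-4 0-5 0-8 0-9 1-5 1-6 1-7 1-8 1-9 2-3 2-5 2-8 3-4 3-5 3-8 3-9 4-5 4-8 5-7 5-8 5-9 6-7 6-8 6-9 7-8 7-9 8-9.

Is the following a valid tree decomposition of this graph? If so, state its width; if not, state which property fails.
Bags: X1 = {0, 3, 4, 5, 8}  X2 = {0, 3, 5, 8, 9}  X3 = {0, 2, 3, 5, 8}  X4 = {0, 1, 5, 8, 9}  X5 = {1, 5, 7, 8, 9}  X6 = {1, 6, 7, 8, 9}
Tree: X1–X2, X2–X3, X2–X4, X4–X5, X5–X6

Yes; width 4.

Every vertex of G appears in some bag (union = {0, 1, 2, 3, 4, 5, 6, 7, 8, 9}); every edge is covered by a bag; and for each vertex v the set of bags containing v is connected in the bag tree. The decomposition is therefore valid. The largest bag has 5 vertices, so the width is 4.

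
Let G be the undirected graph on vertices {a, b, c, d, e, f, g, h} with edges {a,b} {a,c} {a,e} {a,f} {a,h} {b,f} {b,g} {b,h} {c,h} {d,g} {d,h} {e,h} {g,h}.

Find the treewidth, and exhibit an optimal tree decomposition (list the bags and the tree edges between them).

Treewidth 2.
One optimal decomposition is:
Bags: B1 = {a, b, f}  B2 = {a, b, h}  B3 = {b, g, h}  B4 = {d, g, h}  B5 = {a, c, h}  B6 = {a, e, h}
Tree: B1–B2, B2–B3, B3–B4, B2–B5, B2–B6

Each bag holds 3 vertices, so the decomposition has width 2, which upper-bounds the treewidth. For the lower bound, the 3 vertices {d, g, h} are pairwise adjacent, and any tree decomposition puts a clique entirely inside one bag — forcing width ≥ 2. The upper and lower bounds meet at 2, so that is the treewidth.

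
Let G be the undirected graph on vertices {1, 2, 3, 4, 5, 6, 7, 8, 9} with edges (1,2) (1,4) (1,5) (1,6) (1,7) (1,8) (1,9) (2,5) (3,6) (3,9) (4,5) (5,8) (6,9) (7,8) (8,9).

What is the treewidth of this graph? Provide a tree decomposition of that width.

The largest bag has 3 vertices, giving width 2; this decomposition certifies tw(G) ≤ 2. For the lower bound, the 3 vertices {1, 8, 9} are pairwise adjacent, and any tree decomposition puts a clique entirely inside one bag — forcing width ≥ 2. Therefore the treewidth is 2.

Treewidth 2.
One such decomposition:
Bags: B1 = {1, 5, 8}  B2 = {1, 8, 9}  B3 = {1, 6, 9}  B4 = {1, 4, 5}  B5 = {1, 7, 8}  B6 = {3, 6, 9}  B7 = {1, 2, 5}
Tree: B1–B2, B2–B3, B1–B4, B1–B5, B3–B6, B1–B7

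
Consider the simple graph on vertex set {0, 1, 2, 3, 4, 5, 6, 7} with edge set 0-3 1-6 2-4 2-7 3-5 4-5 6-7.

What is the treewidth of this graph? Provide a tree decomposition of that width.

Each bag holds 2 vertices, so the decomposition has width 1, which upper-bounds the treewidth. Since G has at least one edge (e.g. 0–3), it is not an edgeless graph, so tw(G) ≥ 1. Therefore the treewidth is 1.

Treewidth 1.
Bags: B1 = {0, 3}  B2 = {3, 5}  B3 = {4, 5}  B4 = {2, 4}  B5 = {2, 7}  B6 = {6, 7}  B7 = {1, 6}
Tree: B1–B2, B2–B3, B3–B4, B4–B5, B5–B6, B6–B7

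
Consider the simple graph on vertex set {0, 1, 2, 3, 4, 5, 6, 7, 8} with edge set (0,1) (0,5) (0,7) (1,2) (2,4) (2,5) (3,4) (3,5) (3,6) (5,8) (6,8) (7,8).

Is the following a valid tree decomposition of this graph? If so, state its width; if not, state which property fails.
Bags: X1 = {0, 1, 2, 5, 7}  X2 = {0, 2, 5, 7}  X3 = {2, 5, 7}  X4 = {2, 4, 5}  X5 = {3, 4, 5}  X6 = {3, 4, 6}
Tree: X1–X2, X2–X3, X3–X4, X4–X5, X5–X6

No — vertex 8 appears in no bag.

A tree decomposition must satisfy three properties: every vertex lies in some bag; for every edge, both endpoints lie together in some bag; and for every vertex, the bags containing it form a connected subtree. Here vertex 8 appears in no bag, so the decomposition is invalid.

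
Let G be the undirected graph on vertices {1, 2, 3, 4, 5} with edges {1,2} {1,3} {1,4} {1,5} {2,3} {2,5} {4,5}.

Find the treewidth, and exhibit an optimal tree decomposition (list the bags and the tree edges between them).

Treewidth 2.
One such decomposition:
Bags: B1 = {1, 2, 3}  B2 = {1, 2, 5}  B3 = {1, 4, 5}
Tree: B1–B2, B2–B3

The largest bag has 3 vertices, giving width 2; this decomposition certifies tw(G) ≤ 2. On the other hand G contains the 3-clique {1, 2, 3}. A clique must lie in a single bag of any decomposition, so no decomposition can have width below 2. Therefore the treewidth is 2.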